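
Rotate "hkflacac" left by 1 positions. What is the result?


Input: "hkflacac", rotate left by 1
First 1 characters: "h"
Remaining characters: "kflacac"
Concatenate remaining + first: "kflacac" + "h" = "kflacach"

kflacach


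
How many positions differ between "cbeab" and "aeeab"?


Comparing "cbeab" and "aeeab" position by position:
  Position 0: 'c' vs 'a' => DIFFER
  Position 1: 'b' vs 'e' => DIFFER
  Position 2: 'e' vs 'e' => same
  Position 3: 'a' vs 'a' => same
  Position 4: 'b' vs 'b' => same
Positions that differ: 2

2


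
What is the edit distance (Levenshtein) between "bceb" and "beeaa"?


Computing edit distance: "bceb" -> "beeaa"
DP table:
           b    e    e    a    a
      0    1    2    3    4    5
  b   1    0    1    2    3    4
  c   2    1    1    2    3    4
  e   3    2    1    1    2    3
  b   4    3    2    2    2    3
Edit distance = dp[4][5] = 3

3


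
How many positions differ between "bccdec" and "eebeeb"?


Comparing "bccdec" and "eebeeb" position by position:
  Position 0: 'b' vs 'e' => DIFFER
  Position 1: 'c' vs 'e' => DIFFER
  Position 2: 'c' vs 'b' => DIFFER
  Position 3: 'd' vs 'e' => DIFFER
  Position 4: 'e' vs 'e' => same
  Position 5: 'c' vs 'b' => DIFFER
Positions that differ: 5

5


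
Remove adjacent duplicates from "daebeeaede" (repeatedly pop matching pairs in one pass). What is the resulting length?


Input: daebeeaede
Stack-based adjacent duplicate removal:
  Read 'd': push. Stack: d
  Read 'a': push. Stack: da
  Read 'e': push. Stack: dae
  Read 'b': push. Stack: daeb
  Read 'e': push. Stack: daebe
  Read 'e': matches stack top 'e' => pop. Stack: daeb
  Read 'a': push. Stack: daeba
  Read 'e': push. Stack: daebae
  Read 'd': push. Stack: daebaed
  Read 'e': push. Stack: daebaede
Final stack: "daebaede" (length 8)

8


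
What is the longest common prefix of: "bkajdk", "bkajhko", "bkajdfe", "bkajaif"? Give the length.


Words: bkajdk, bkajhko, bkajdfe, bkajaif
  Position 0: all 'b' => match
  Position 1: all 'k' => match
  Position 2: all 'a' => match
  Position 3: all 'j' => match
  Position 4: ('d', 'h', 'd', 'a') => mismatch, stop
LCP = "bkaj" (length 4)

4


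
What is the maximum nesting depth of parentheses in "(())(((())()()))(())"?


Input: "(())(((())()()))(())"
Tracking depth:
  Position 0 '(': depth becomes 1
  Position 1 '(': depth becomes 2
  Position 2 ')': depth becomes 1
  Position 3 ')': depth becomes 0
  Position 4 '(': depth becomes 1
  Position 5 '(': depth becomes 2
  Position 6 '(': depth becomes 3
  Position 7 '(': depth becomes 4
  Position 8 ')': depth becomes 3
  Position 9 ')': depth becomes 2
  Position 10 '(': depth becomes 3
  Position 11 ')': depth becomes 2
  Position 12 '(': depth becomes 3
  Position 13 ')': depth becomes 2
  Position 14 ')': depth becomes 1
  Position 15 ')': depth becomes 0
  Position 16 '(': depth becomes 1
  Position 17 '(': depth becomes 2
  Position 18 ')': depth becomes 1
  Position 19 ')': depth becomes 0
Maximum depth reached: 4

4


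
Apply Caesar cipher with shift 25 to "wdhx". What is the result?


Caesar cipher: shift "wdhx" by 25
  'w' (pos 22) + 25 = pos 21 = 'v'
  'd' (pos 3) + 25 = pos 2 = 'c'
  'h' (pos 7) + 25 = pos 6 = 'g'
  'x' (pos 23) + 25 = pos 22 = 'w'
Result: vcgw

vcgw


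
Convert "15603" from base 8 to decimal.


Input: "15603" in base 8
Positional expansion:
  Digit '1' (value 1) x 8^4 = 4096
  Digit '5' (value 5) x 8^3 = 2560
  Digit '6' (value 6) x 8^2 = 384
  Digit '0' (value 0) x 8^1 = 0
  Digit '3' (value 3) x 8^0 = 3
Sum = 7043

7043


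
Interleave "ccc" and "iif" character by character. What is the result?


Interleaving "ccc" and "iif":
  Position 0: 'c' from first, 'i' from second => "ci"
  Position 1: 'c' from first, 'i' from second => "ci"
  Position 2: 'c' from first, 'f' from second => "cf"
Result: cicicf

cicicf


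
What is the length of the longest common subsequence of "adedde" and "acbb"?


LCS of "adedde" and "acbb"
DP table:
           a    c    b    b
      0    0    0    0    0
  a   0    1    1    1    1
  d   0    1    1    1    1
  e   0    1    1    1    1
  d   0    1    1    1    1
  d   0    1    1    1    1
  e   0    1    1    1    1
LCS length = dp[6][4] = 1

1


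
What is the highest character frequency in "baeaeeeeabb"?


Input: baeaeeeeabb
Character counts:
  'a': 3
  'b': 3
  'e': 5
Maximum frequency: 5

5


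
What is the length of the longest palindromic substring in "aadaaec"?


Input: "aadaaec"
Checking substrings for palindromes:
  [0:5] "aadaa" (len 5) => palindrome
  [1:4] "ada" (len 3) => palindrome
  [0:2] "aa" (len 2) => palindrome
  [3:5] "aa" (len 2) => palindrome
Longest palindromic substring: "aadaa" with length 5

5


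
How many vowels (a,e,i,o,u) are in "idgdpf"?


Input: idgdpf
Checking each character:
  'i' at position 0: vowel (running total: 1)
  'd' at position 1: consonant
  'g' at position 2: consonant
  'd' at position 3: consonant
  'p' at position 4: consonant
  'f' at position 5: consonant
Total vowels: 1

1


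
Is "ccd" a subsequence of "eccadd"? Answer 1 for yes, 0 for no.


Check if "ccd" is a subsequence of "eccadd"
Greedy scan:
  Position 0 ('e'): no match needed
  Position 1 ('c'): matches sub[0] = 'c'
  Position 2 ('c'): matches sub[1] = 'c'
  Position 3 ('a'): no match needed
  Position 4 ('d'): matches sub[2] = 'd'
  Position 5 ('d'): no match needed
All 3 characters matched => is a subsequence

1


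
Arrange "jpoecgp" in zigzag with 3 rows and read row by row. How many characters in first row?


Zigzag "jpoecgp" into 3 rows:
Placing characters:
  'j' => row 0
  'p' => row 1
  'o' => row 2
  'e' => row 1
  'c' => row 0
  'g' => row 1
  'p' => row 2
Rows:
  Row 0: "jc"
  Row 1: "peg"
  Row 2: "op"
First row length: 2

2


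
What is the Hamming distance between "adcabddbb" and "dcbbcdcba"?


Comparing "adcabddbb" and "dcbbcdcba" position by position:
  Position 0: 'a' vs 'd' => differ
  Position 1: 'd' vs 'c' => differ
  Position 2: 'c' vs 'b' => differ
  Position 3: 'a' vs 'b' => differ
  Position 4: 'b' vs 'c' => differ
  Position 5: 'd' vs 'd' => same
  Position 6: 'd' vs 'c' => differ
  Position 7: 'b' vs 'b' => same
  Position 8: 'b' vs 'a' => differ
Total differences (Hamming distance): 7

7


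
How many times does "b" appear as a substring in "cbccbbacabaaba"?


Searching for "b" in "cbccbbacabaaba"
Scanning each position:
  Position 0: "c" => no
  Position 1: "b" => MATCH
  Position 2: "c" => no
  Position 3: "c" => no
  Position 4: "b" => MATCH
  Position 5: "b" => MATCH
  Position 6: "a" => no
  Position 7: "c" => no
  Position 8: "a" => no
  Position 9: "b" => MATCH
  Position 10: "a" => no
  Position 11: "a" => no
  Position 12: "b" => MATCH
  Position 13: "a" => no
Total occurrences: 5

5


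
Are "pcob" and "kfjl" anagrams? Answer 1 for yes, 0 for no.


Strings: "pcob", "kfjl"
Sorted first:  bcop
Sorted second: fjkl
Differ at position 0: 'b' vs 'f' => not anagrams

0


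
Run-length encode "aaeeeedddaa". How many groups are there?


Input: aaeeeedddaa
Scanning for consecutive runs:
  Group 1: 'a' x 2 (positions 0-1)
  Group 2: 'e' x 4 (positions 2-5)
  Group 3: 'd' x 3 (positions 6-8)
  Group 4: 'a' x 2 (positions 9-10)
Total groups: 4

4


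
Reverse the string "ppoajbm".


Input: ppoajbm
Reading characters right to left:
  Position 6: 'm'
  Position 5: 'b'
  Position 4: 'j'
  Position 3: 'a'
  Position 2: 'o'
  Position 1: 'p'
  Position 0: 'p'
Reversed: mbjaopp

mbjaopp


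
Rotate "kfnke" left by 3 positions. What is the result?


Input: "kfnke", rotate left by 3
First 3 characters: "kfn"
Remaining characters: "ke"
Concatenate remaining + first: "ke" + "kfn" = "kekfn"

kekfn


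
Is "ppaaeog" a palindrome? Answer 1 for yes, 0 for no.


Input: ppaaeog
Reversed: goeaapp
  Compare pos 0 ('p') with pos 6 ('g'): MISMATCH
  Compare pos 1 ('p') with pos 5 ('o'): MISMATCH
  Compare pos 2 ('a') with pos 4 ('e'): MISMATCH
Result: not a palindrome

0


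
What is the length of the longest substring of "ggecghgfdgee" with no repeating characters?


Input: "ggecghgfdgee"
Sliding window (track last position of each char):
  Position 0 ('g'): window [0,0] length 1 -- new best
  Position 1 ('g'): repeat (last at 0), move window start to 1
  Position 1 ('g'): window [1,1] length 1
  Position 2 ('e'): window [1,2] length 2 -- new best
  Position 3 ('c'): window [1,3] length 3 -- new best
  Position 4 ('g'): repeat (last at 1), move window start to 2
  Position 4 ('g'): window [2,4] length 3
  Position 5 ('h'): window [2,5] length 4 -- new best
  Position 6 ('g'): repeat (last at 4), move window start to 5
  Position 6 ('g'): window [5,6] length 2
  Position 7 ('f'): window [5,7] length 3
  Position 8 ('d'): window [5,8] length 4
  Position 9 ('g'): repeat (last at 6), move window start to 7
  Position 9 ('g'): window [7,9] length 3
  Position 10 ('e'): window [7,10] length 4
  Position 11 ('e'): repeat (last at 10), move window start to 11
  Position 11 ('e'): window [11,11] length 1
Longest substring with no repeats: "ecgh" with length 4

4


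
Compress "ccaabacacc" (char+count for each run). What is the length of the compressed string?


Input: ccaabacacc
Runs:
  'c' x 2 => "c2"
  'a' x 2 => "a2"
  'b' x 1 => "b1"
  'a' x 1 => "a1"
  'c' x 1 => "c1"
  'a' x 1 => "a1"
  'c' x 2 => "c2"
Compressed: "c2a2b1a1c1a1c2"
Compressed length: 14

14


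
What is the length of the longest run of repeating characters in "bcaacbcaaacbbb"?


Input: "bcaacbcaaacbbb"
Scanning for longest run:
  Position 1 ('c'): new char, reset run to 1
  Position 2 ('a'): new char, reset run to 1
  Position 3 ('a'): continues run of 'a', length=2
  Position 4 ('c'): new char, reset run to 1
  Position 5 ('b'): new char, reset run to 1
  Position 6 ('c'): new char, reset run to 1
  Position 7 ('a'): new char, reset run to 1
  Position 8 ('a'): continues run of 'a', length=2
  Position 9 ('a'): continues run of 'a', length=3
  Position 10 ('c'): new char, reset run to 1
  Position 11 ('b'): new char, reset run to 1
  Position 12 ('b'): continues run of 'b', length=2
  Position 13 ('b'): continues run of 'b', length=3
Longest run: 'a' with length 3

3


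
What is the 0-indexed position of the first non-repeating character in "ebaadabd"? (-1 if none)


Input: ebaadabd
Character frequencies:
  'a': 3
  'b': 2
  'd': 2
  'e': 1
Scanning left to right for freq == 1:
  Position 0 ('e'): unique! => answer = 0

0


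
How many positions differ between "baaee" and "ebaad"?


Comparing "baaee" and "ebaad" position by position:
  Position 0: 'b' vs 'e' => DIFFER
  Position 1: 'a' vs 'b' => DIFFER
  Position 2: 'a' vs 'a' => same
  Position 3: 'e' vs 'a' => DIFFER
  Position 4: 'e' vs 'd' => DIFFER
Positions that differ: 4

4


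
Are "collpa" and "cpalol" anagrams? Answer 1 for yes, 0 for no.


Strings: "collpa", "cpalol"
Sorted first:  acllop
Sorted second: acllop
Sorted forms match => anagrams

1


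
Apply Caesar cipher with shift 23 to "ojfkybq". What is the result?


Caesar cipher: shift "ojfkybq" by 23
  'o' (pos 14) + 23 = pos 11 = 'l'
  'j' (pos 9) + 23 = pos 6 = 'g'
  'f' (pos 5) + 23 = pos 2 = 'c'
  'k' (pos 10) + 23 = pos 7 = 'h'
  'y' (pos 24) + 23 = pos 21 = 'v'
  'b' (pos 1) + 23 = pos 24 = 'y'
  'q' (pos 16) + 23 = pos 13 = 'n'
Result: lgchvyn

lgchvyn


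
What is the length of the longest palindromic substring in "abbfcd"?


Input: "abbfcd"
Checking substrings for palindromes:
  [1:3] "bb" (len 2) => palindrome
Longest palindromic substring: "bb" with length 2

2


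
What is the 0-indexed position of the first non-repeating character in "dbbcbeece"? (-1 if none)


Input: dbbcbeece
Character frequencies:
  'b': 3
  'c': 2
  'd': 1
  'e': 3
Scanning left to right for freq == 1:
  Position 0 ('d'): unique! => answer = 0

0


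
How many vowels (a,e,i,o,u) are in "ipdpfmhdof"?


Input: ipdpfmhdof
Checking each character:
  'i' at position 0: vowel (running total: 1)
  'p' at position 1: consonant
  'd' at position 2: consonant
  'p' at position 3: consonant
  'f' at position 4: consonant
  'm' at position 5: consonant
  'h' at position 6: consonant
  'd' at position 7: consonant
  'o' at position 8: vowel (running total: 2)
  'f' at position 9: consonant
Total vowels: 2

2


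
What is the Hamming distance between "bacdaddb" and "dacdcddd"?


Comparing "bacdaddb" and "dacdcddd" position by position:
  Position 0: 'b' vs 'd' => differ
  Position 1: 'a' vs 'a' => same
  Position 2: 'c' vs 'c' => same
  Position 3: 'd' vs 'd' => same
  Position 4: 'a' vs 'c' => differ
  Position 5: 'd' vs 'd' => same
  Position 6: 'd' vs 'd' => same
  Position 7: 'b' vs 'd' => differ
Total differences (Hamming distance): 3

3


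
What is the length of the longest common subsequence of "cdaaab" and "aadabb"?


LCS of "cdaaab" and "aadabb"
DP table:
           a    a    d    a    b    b
      0    0    0    0    0    0    0
  c   0    0    0    0    0    0    0
  d   0    0    0    1    1    1    1
  a   0    1    1    1    2    2    2
  a   0    1    2    2    2    2    2
  a   0    1    2    2    3    3    3
  b   0    1    2    2    3    4    4
LCS length = dp[6][6] = 4

4


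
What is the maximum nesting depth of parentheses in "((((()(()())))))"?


Input: "((((()(()())))))"
Tracking depth:
  Position 0 '(': depth becomes 1
  Position 1 '(': depth becomes 2
  Position 2 '(': depth becomes 3
  Position 3 '(': depth becomes 4
  Position 4 '(': depth becomes 5
  Position 5 ')': depth becomes 4
  Position 6 '(': depth becomes 5
  Position 7 '(': depth becomes 6
  Position 8 ')': depth becomes 5
  Position 9 '(': depth becomes 6
  Position 10 ')': depth becomes 5
  Position 11 ')': depth becomes 4
  Position 12 ')': depth becomes 3
  Position 13 ')': depth becomes 2
  Position 14 ')': depth becomes 1
  Position 15 ')': depth becomes 0
Maximum depth reached: 6

6


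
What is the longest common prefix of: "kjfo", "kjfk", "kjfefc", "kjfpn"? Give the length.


Words: kjfo, kjfk, kjfefc, kjfpn
  Position 0: all 'k' => match
  Position 1: all 'j' => match
  Position 2: all 'f' => match
  Position 3: ('o', 'k', 'e', 'p') => mismatch, stop
LCP = "kjf" (length 3)

3


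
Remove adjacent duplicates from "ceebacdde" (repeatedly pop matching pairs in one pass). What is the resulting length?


Input: ceebacdde
Stack-based adjacent duplicate removal:
  Read 'c': push. Stack: c
  Read 'e': push. Stack: ce
  Read 'e': matches stack top 'e' => pop. Stack: c
  Read 'b': push. Stack: cb
  Read 'a': push. Stack: cba
  Read 'c': push. Stack: cbac
  Read 'd': push. Stack: cbacd
  Read 'd': matches stack top 'd' => pop. Stack: cbac
  Read 'e': push. Stack: cbace
Final stack: "cbace" (length 5)

5


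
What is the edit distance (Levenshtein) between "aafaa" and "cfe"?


Computing edit distance: "aafaa" -> "cfe"
DP table:
           c    f    e
      0    1    2    3
  a   1    1    2    3
  a   2    2    2    3
  f   3    3    2    3
  a   4    4    3    3
  a   5    5    4    4
Edit distance = dp[5][3] = 4

4


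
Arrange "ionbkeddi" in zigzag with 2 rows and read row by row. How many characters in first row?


Zigzag "ionbkeddi" into 2 rows:
Placing characters:
  'i' => row 0
  'o' => row 1
  'n' => row 0
  'b' => row 1
  'k' => row 0
  'e' => row 1
  'd' => row 0
  'd' => row 1
  'i' => row 0
Rows:
  Row 0: "inkdi"
  Row 1: "obed"
First row length: 5

5


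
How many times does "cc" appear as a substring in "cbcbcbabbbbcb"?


Searching for "cc" in "cbcbcbabbbbcb"
Scanning each position:
  Position 0: "cb" => no
  Position 1: "bc" => no
  Position 2: "cb" => no
  Position 3: "bc" => no
  Position 4: "cb" => no
  Position 5: "ba" => no
  Position 6: "ab" => no
  Position 7: "bb" => no
  Position 8: "bb" => no
  Position 9: "bb" => no
  Position 10: "bc" => no
  Position 11: "cb" => no
Total occurrences: 0

0


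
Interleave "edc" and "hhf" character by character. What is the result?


Interleaving "edc" and "hhf":
  Position 0: 'e' from first, 'h' from second => "eh"
  Position 1: 'd' from first, 'h' from second => "dh"
  Position 2: 'c' from first, 'f' from second => "cf"
Result: ehdhcf

ehdhcf


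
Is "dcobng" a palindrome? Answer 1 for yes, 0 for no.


Input: dcobng
Reversed: gnbocd
  Compare pos 0 ('d') with pos 5 ('g'): MISMATCH
  Compare pos 1 ('c') with pos 4 ('n'): MISMATCH
  Compare pos 2 ('o') with pos 3 ('b'): MISMATCH
Result: not a palindrome

0


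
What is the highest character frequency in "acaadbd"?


Input: acaadbd
Character counts:
  'a': 3
  'b': 1
  'c': 1
  'd': 2
Maximum frequency: 3

3


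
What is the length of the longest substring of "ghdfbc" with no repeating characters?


Input: "ghdfbc"
Sliding window (track last position of each char):
  Position 0 ('g'): window [0,0] length 1 -- new best
  Position 1 ('h'): window [0,1] length 2 -- new best
  Position 2 ('d'): window [0,2] length 3 -- new best
  Position 3 ('f'): window [0,3] length 4 -- new best
  Position 4 ('b'): window [0,4] length 5 -- new best
  Position 5 ('c'): window [0,5] length 6 -- new best
Longest substring with no repeats: "ghdfbc" with length 6

6


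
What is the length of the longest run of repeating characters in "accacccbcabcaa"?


Input: "accacccbcabcaa"
Scanning for longest run:
  Position 1 ('c'): new char, reset run to 1
  Position 2 ('c'): continues run of 'c', length=2
  Position 3 ('a'): new char, reset run to 1
  Position 4 ('c'): new char, reset run to 1
  Position 5 ('c'): continues run of 'c', length=2
  Position 6 ('c'): continues run of 'c', length=3
  Position 7 ('b'): new char, reset run to 1
  Position 8 ('c'): new char, reset run to 1
  Position 9 ('a'): new char, reset run to 1
  Position 10 ('b'): new char, reset run to 1
  Position 11 ('c'): new char, reset run to 1
  Position 12 ('a'): new char, reset run to 1
  Position 13 ('a'): continues run of 'a', length=2
Longest run: 'c' with length 3

3


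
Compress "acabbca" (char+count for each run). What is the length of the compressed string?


Input: acabbca
Runs:
  'a' x 1 => "a1"
  'c' x 1 => "c1"
  'a' x 1 => "a1"
  'b' x 2 => "b2"
  'c' x 1 => "c1"
  'a' x 1 => "a1"
Compressed: "a1c1a1b2c1a1"
Compressed length: 12

12


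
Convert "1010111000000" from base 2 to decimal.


Input: "1010111000000" in base 2
Positional expansion:
  Digit '1' (value 1) x 2^12 = 4096
  Digit '0' (value 0) x 2^11 = 0
  Digit '1' (value 1) x 2^10 = 1024
  Digit '0' (value 0) x 2^9 = 0
  Digit '1' (value 1) x 2^8 = 256
  Digit '1' (value 1) x 2^7 = 128
  Digit '1' (value 1) x 2^6 = 64
  Digit '0' (value 0) x 2^5 = 0
  Digit '0' (value 0) x 2^4 = 0
  Digit '0' (value 0) x 2^3 = 0
  Digit '0' (value 0) x 2^2 = 0
  Digit '0' (value 0) x 2^1 = 0
  Digit '0' (value 0) x 2^0 = 0
Sum = 5568

5568


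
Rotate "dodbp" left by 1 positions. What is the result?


Input: "dodbp", rotate left by 1
First 1 characters: "d"
Remaining characters: "odbp"
Concatenate remaining + first: "odbp" + "d" = "odbpd"

odbpd


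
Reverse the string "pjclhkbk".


Input: pjclhkbk
Reading characters right to left:
  Position 7: 'k'
  Position 6: 'b'
  Position 5: 'k'
  Position 4: 'h'
  Position 3: 'l'
  Position 2: 'c'
  Position 1: 'j'
  Position 0: 'p'
Reversed: kbkhlcjp

kbkhlcjp


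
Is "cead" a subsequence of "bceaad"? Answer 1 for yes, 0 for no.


Check if "cead" is a subsequence of "bceaad"
Greedy scan:
  Position 0 ('b'): no match needed
  Position 1 ('c'): matches sub[0] = 'c'
  Position 2 ('e'): matches sub[1] = 'e'
  Position 3 ('a'): matches sub[2] = 'a'
  Position 4 ('a'): no match needed
  Position 5 ('d'): matches sub[3] = 'd'
All 4 characters matched => is a subsequence

1


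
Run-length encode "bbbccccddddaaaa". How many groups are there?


Input: bbbccccddddaaaa
Scanning for consecutive runs:
  Group 1: 'b' x 3 (positions 0-2)
  Group 2: 'c' x 4 (positions 3-6)
  Group 3: 'd' x 4 (positions 7-10)
  Group 4: 'a' x 4 (positions 11-14)
Total groups: 4

4


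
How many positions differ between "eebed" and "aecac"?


Comparing "eebed" and "aecac" position by position:
  Position 0: 'e' vs 'a' => DIFFER
  Position 1: 'e' vs 'e' => same
  Position 2: 'b' vs 'c' => DIFFER
  Position 3: 'e' vs 'a' => DIFFER
  Position 4: 'd' vs 'c' => DIFFER
Positions that differ: 4

4


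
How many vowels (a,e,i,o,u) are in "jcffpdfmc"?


Input: jcffpdfmc
Checking each character:
  'j' at position 0: consonant
  'c' at position 1: consonant
  'f' at position 2: consonant
  'f' at position 3: consonant
  'p' at position 4: consonant
  'd' at position 5: consonant
  'f' at position 6: consonant
  'm' at position 7: consonant
  'c' at position 8: consonant
Total vowels: 0

0


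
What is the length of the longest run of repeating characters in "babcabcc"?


Input: "babcabcc"
Scanning for longest run:
  Position 1 ('a'): new char, reset run to 1
  Position 2 ('b'): new char, reset run to 1
  Position 3 ('c'): new char, reset run to 1
  Position 4 ('a'): new char, reset run to 1
  Position 5 ('b'): new char, reset run to 1
  Position 6 ('c'): new char, reset run to 1
  Position 7 ('c'): continues run of 'c', length=2
Longest run: 'c' with length 2

2


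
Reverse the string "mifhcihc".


Input: mifhcihc
Reading characters right to left:
  Position 7: 'c'
  Position 6: 'h'
  Position 5: 'i'
  Position 4: 'c'
  Position 3: 'h'
  Position 2: 'f'
  Position 1: 'i'
  Position 0: 'm'
Reversed: chichfim

chichfim


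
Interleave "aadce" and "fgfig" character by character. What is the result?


Interleaving "aadce" and "fgfig":
  Position 0: 'a' from first, 'f' from second => "af"
  Position 1: 'a' from first, 'g' from second => "ag"
  Position 2: 'd' from first, 'f' from second => "df"
  Position 3: 'c' from first, 'i' from second => "ci"
  Position 4: 'e' from first, 'g' from second => "eg"
Result: afagdfcieg

afagdfcieg


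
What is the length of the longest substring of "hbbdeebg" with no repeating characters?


Input: "hbbdeebg"
Sliding window (track last position of each char):
  Position 0 ('h'): window [0,0] length 1 -- new best
  Position 1 ('b'): window [0,1] length 2 -- new best
  Position 2 ('b'): repeat (last at 1), move window start to 2
  Position 2 ('b'): window [2,2] length 1
  Position 3 ('d'): window [2,3] length 2
  Position 4 ('e'): window [2,4] length 3 -- new best
  Position 5 ('e'): repeat (last at 4), move window start to 5
  Position 5 ('e'): window [5,5] length 1
  Position 6 ('b'): window [5,6] length 2
  Position 7 ('g'): window [5,7] length 3
Longest substring with no repeats: "bde" with length 3

3


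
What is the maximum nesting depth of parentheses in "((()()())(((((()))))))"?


Input: "((()()())(((((()))))))"
Tracking depth:
  Position 0 '(': depth becomes 1
  Position 1 '(': depth becomes 2
  Position 2 '(': depth becomes 3
  Position 3 ')': depth becomes 2
  Position 4 '(': depth becomes 3
  Position 5 ')': depth becomes 2
  Position 6 '(': depth becomes 3
  Position 7 ')': depth becomes 2
  Position 8 ')': depth becomes 1
  Position 9 '(': depth becomes 2
  Position 10 '(': depth becomes 3
  Position 11 '(': depth becomes 4
  Position 12 '(': depth becomes 5
  Position 13 '(': depth becomes 6
  Position 14 '(': depth becomes 7
  Position 15 ')': depth becomes 6
  Position 16 ')': depth becomes 5
  Position 17 ')': depth becomes 4
  Position 18 ')': depth becomes 3
  Position 19 ')': depth becomes 2
  Position 20 ')': depth becomes 1
  Position 21 ')': depth becomes 0
Maximum depth reached: 7

7


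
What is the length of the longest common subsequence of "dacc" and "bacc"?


LCS of "dacc" and "bacc"
DP table:
           b    a    c    c
      0    0    0    0    0
  d   0    0    0    0    0
  a   0    0    1    1    1
  c   0    0    1    2    2
  c   0    0    1    2    3
LCS length = dp[4][4] = 3

3


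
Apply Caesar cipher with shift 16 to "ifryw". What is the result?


Caesar cipher: shift "ifryw" by 16
  'i' (pos 8) + 16 = pos 24 = 'y'
  'f' (pos 5) + 16 = pos 21 = 'v'
  'r' (pos 17) + 16 = pos 7 = 'h'
  'y' (pos 24) + 16 = pos 14 = 'o'
  'w' (pos 22) + 16 = pos 12 = 'm'
Result: yvhom

yvhom


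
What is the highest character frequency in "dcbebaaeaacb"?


Input: dcbebaaeaacb
Character counts:
  'a': 4
  'b': 3
  'c': 2
  'd': 1
  'e': 2
Maximum frequency: 4

4


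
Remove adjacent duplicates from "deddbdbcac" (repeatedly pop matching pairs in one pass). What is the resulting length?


Input: deddbdbcac
Stack-based adjacent duplicate removal:
  Read 'd': push. Stack: d
  Read 'e': push. Stack: de
  Read 'd': push. Stack: ded
  Read 'd': matches stack top 'd' => pop. Stack: de
  Read 'b': push. Stack: deb
  Read 'd': push. Stack: debd
  Read 'b': push. Stack: debdb
  Read 'c': push. Stack: debdbc
  Read 'a': push. Stack: debdbca
  Read 'c': push. Stack: debdbcac
Final stack: "debdbcac" (length 8)

8


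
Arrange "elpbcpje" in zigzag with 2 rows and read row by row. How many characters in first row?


Zigzag "elpbcpje" into 2 rows:
Placing characters:
  'e' => row 0
  'l' => row 1
  'p' => row 0
  'b' => row 1
  'c' => row 0
  'p' => row 1
  'j' => row 0
  'e' => row 1
Rows:
  Row 0: "epcj"
  Row 1: "lbpe"
First row length: 4

4


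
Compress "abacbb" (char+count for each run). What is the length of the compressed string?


Input: abacbb
Runs:
  'a' x 1 => "a1"
  'b' x 1 => "b1"
  'a' x 1 => "a1"
  'c' x 1 => "c1"
  'b' x 2 => "b2"
Compressed: "a1b1a1c1b2"
Compressed length: 10

10


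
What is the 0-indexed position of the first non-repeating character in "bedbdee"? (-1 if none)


Input: bedbdee
Character frequencies:
  'b': 2
  'd': 2
  'e': 3
Scanning left to right for freq == 1:
  Position 0 ('b'): freq=2, skip
  Position 1 ('e'): freq=3, skip
  Position 2 ('d'): freq=2, skip
  Position 3 ('b'): freq=2, skip
  Position 4 ('d'): freq=2, skip
  Position 5 ('e'): freq=3, skip
  Position 6 ('e'): freq=3, skip
  No unique character found => answer = -1

-1


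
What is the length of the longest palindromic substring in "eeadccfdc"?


Input: "eeadccfdc"
Checking substrings for palindromes:
  [0:2] "ee" (len 2) => palindrome
  [4:6] "cc" (len 2) => palindrome
Longest palindromic substring: "ee" with length 2

2


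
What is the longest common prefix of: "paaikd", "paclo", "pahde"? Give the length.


Words: paaikd, paclo, pahde
  Position 0: all 'p' => match
  Position 1: all 'a' => match
  Position 2: ('a', 'c', 'h') => mismatch, stop
LCP = "pa" (length 2)

2


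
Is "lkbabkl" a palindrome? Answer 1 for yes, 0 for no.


Input: lkbabkl
Reversed: lkbabkl
  Compare pos 0 ('l') with pos 6 ('l'): match
  Compare pos 1 ('k') with pos 5 ('k'): match
  Compare pos 2 ('b') with pos 4 ('b'): match
Result: palindrome

1


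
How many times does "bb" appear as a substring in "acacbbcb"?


Searching for "bb" in "acacbbcb"
Scanning each position:
  Position 0: "ac" => no
  Position 1: "ca" => no
  Position 2: "ac" => no
  Position 3: "cb" => no
  Position 4: "bb" => MATCH
  Position 5: "bc" => no
  Position 6: "cb" => no
Total occurrences: 1

1


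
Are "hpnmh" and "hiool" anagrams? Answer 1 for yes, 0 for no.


Strings: "hpnmh", "hiool"
Sorted first:  hhmnp
Sorted second: hiloo
Differ at position 1: 'h' vs 'i' => not anagrams

0


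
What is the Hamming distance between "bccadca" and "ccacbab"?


Comparing "bccadca" and "ccacbab" position by position:
  Position 0: 'b' vs 'c' => differ
  Position 1: 'c' vs 'c' => same
  Position 2: 'c' vs 'a' => differ
  Position 3: 'a' vs 'c' => differ
  Position 4: 'd' vs 'b' => differ
  Position 5: 'c' vs 'a' => differ
  Position 6: 'a' vs 'b' => differ
Total differences (Hamming distance): 6

6


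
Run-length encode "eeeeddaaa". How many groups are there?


Input: eeeeddaaa
Scanning for consecutive runs:
  Group 1: 'e' x 4 (positions 0-3)
  Group 2: 'd' x 2 (positions 4-5)
  Group 3: 'a' x 3 (positions 6-8)
Total groups: 3

3


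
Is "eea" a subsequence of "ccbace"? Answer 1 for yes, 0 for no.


Check if "eea" is a subsequence of "ccbace"
Greedy scan:
  Position 0 ('c'): no match needed
  Position 1 ('c'): no match needed
  Position 2 ('b'): no match needed
  Position 3 ('a'): no match needed
  Position 4 ('c'): no match needed
  Position 5 ('e'): matches sub[0] = 'e'
Only matched 1/3 characters => not a subsequence

0


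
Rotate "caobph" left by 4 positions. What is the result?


Input: "caobph", rotate left by 4
First 4 characters: "caob"
Remaining characters: "ph"
Concatenate remaining + first: "ph" + "caob" = "phcaob"

phcaob


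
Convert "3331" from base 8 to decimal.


Input: "3331" in base 8
Positional expansion:
  Digit '3' (value 3) x 8^3 = 1536
  Digit '3' (value 3) x 8^2 = 192
  Digit '3' (value 3) x 8^1 = 24
  Digit '1' (value 1) x 8^0 = 1
Sum = 1753

1753


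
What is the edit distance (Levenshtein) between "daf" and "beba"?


Computing edit distance: "daf" -> "beba"
DP table:
           b    e    b    a
      0    1    2    3    4
  d   1    1    2    3    4
  a   2    2    2    3    3
  f   3    3    3    3    4
Edit distance = dp[3][4] = 4

4


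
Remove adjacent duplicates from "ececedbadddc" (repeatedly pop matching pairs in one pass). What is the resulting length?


Input: ececedbadddc
Stack-based adjacent duplicate removal:
  Read 'e': push. Stack: e
  Read 'c': push. Stack: ec
  Read 'e': push. Stack: ece
  Read 'c': push. Stack: ecec
  Read 'e': push. Stack: ecece
  Read 'd': push. Stack: ececed
  Read 'b': push. Stack: ececedb
  Read 'a': push. Stack: ececedba
  Read 'd': push. Stack: ececedbad
  Read 'd': matches stack top 'd' => pop. Stack: ececedba
  Read 'd': push. Stack: ececedbad
  Read 'c': push. Stack: ececedbadc
Final stack: "ececedbadc" (length 10)

10


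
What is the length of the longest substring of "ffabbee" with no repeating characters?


Input: "ffabbee"
Sliding window (track last position of each char):
  Position 0 ('f'): window [0,0] length 1 -- new best
  Position 1 ('f'): repeat (last at 0), move window start to 1
  Position 1 ('f'): window [1,1] length 1
  Position 2 ('a'): window [1,2] length 2 -- new best
  Position 3 ('b'): window [1,3] length 3 -- new best
  Position 4 ('b'): repeat (last at 3), move window start to 4
  Position 4 ('b'): window [4,4] length 1
  Position 5 ('e'): window [4,5] length 2
  Position 6 ('e'): repeat (last at 5), move window start to 6
  Position 6 ('e'): window [6,6] length 1
Longest substring with no repeats: "fab" with length 3

3


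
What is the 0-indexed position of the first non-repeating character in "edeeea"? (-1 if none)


Input: edeeea
Character frequencies:
  'a': 1
  'd': 1
  'e': 4
Scanning left to right for freq == 1:
  Position 0 ('e'): freq=4, skip
  Position 1 ('d'): unique! => answer = 1

1


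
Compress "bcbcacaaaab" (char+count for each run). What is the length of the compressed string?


Input: bcbcacaaaab
Runs:
  'b' x 1 => "b1"
  'c' x 1 => "c1"
  'b' x 1 => "b1"
  'c' x 1 => "c1"
  'a' x 1 => "a1"
  'c' x 1 => "c1"
  'a' x 4 => "a4"
  'b' x 1 => "b1"
Compressed: "b1c1b1c1a1c1a4b1"
Compressed length: 16

16


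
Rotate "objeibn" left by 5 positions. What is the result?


Input: "objeibn", rotate left by 5
First 5 characters: "objei"
Remaining characters: "bn"
Concatenate remaining + first: "bn" + "objei" = "bnobjei"

bnobjei


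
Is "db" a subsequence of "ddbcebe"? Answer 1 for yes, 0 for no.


Check if "db" is a subsequence of "ddbcebe"
Greedy scan:
  Position 0 ('d'): matches sub[0] = 'd'
  Position 1 ('d'): no match needed
  Position 2 ('b'): matches sub[1] = 'b'
  Position 3 ('c'): no match needed
  Position 4 ('e'): no match needed
  Position 5 ('b'): no match needed
  Position 6 ('e'): no match needed
All 2 characters matched => is a subsequence

1


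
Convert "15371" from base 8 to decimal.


Input: "15371" in base 8
Positional expansion:
  Digit '1' (value 1) x 8^4 = 4096
  Digit '5' (value 5) x 8^3 = 2560
  Digit '3' (value 3) x 8^2 = 192
  Digit '7' (value 7) x 8^1 = 56
  Digit '1' (value 1) x 8^0 = 1
Sum = 6905

6905


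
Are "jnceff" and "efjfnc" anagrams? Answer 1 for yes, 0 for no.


Strings: "jnceff", "efjfnc"
Sorted first:  ceffjn
Sorted second: ceffjn
Sorted forms match => anagrams

1


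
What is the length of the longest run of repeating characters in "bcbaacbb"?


Input: "bcbaacbb"
Scanning for longest run:
  Position 1 ('c'): new char, reset run to 1
  Position 2 ('b'): new char, reset run to 1
  Position 3 ('a'): new char, reset run to 1
  Position 4 ('a'): continues run of 'a', length=2
  Position 5 ('c'): new char, reset run to 1
  Position 6 ('b'): new char, reset run to 1
  Position 7 ('b'): continues run of 'b', length=2
Longest run: 'a' with length 2

2


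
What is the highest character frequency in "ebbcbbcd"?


Input: ebbcbbcd
Character counts:
  'b': 4
  'c': 2
  'd': 1
  'e': 1
Maximum frequency: 4

4


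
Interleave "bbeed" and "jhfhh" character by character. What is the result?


Interleaving "bbeed" and "jhfhh":
  Position 0: 'b' from first, 'j' from second => "bj"
  Position 1: 'b' from first, 'h' from second => "bh"
  Position 2: 'e' from first, 'f' from second => "ef"
  Position 3: 'e' from first, 'h' from second => "eh"
  Position 4: 'd' from first, 'h' from second => "dh"
Result: bjbhefehdh

bjbhefehdh


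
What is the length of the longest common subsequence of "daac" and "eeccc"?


LCS of "daac" and "eeccc"
DP table:
           e    e    c    c    c
      0    0    0    0    0    0
  d   0    0    0    0    0    0
  a   0    0    0    0    0    0
  a   0    0    0    0    0    0
  c   0    0    0    1    1    1
LCS length = dp[4][5] = 1

1


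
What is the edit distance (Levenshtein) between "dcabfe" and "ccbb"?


Computing edit distance: "dcabfe" -> "ccbb"
DP table:
           c    c    b    b
      0    1    2    3    4
  d   1    1    2    3    4
  c   2    1    1    2    3
  a   3    2    2    2    3
  b   4    3    3    2    2
  f   5    4    4    3    3
  e   6    5    5    4    4
Edit distance = dp[6][4] = 4

4


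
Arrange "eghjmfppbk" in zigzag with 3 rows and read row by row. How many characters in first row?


Zigzag "eghjmfppbk" into 3 rows:
Placing characters:
  'e' => row 0
  'g' => row 1
  'h' => row 2
  'j' => row 1
  'm' => row 0
  'f' => row 1
  'p' => row 2
  'p' => row 1
  'b' => row 0
  'k' => row 1
Rows:
  Row 0: "emb"
  Row 1: "gjfpk"
  Row 2: "hp"
First row length: 3

3


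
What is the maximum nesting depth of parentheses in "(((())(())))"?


Input: "(((())(())))"
Tracking depth:
  Position 0 '(': depth becomes 1
  Position 1 '(': depth becomes 2
  Position 2 '(': depth becomes 3
  Position 3 '(': depth becomes 4
  Position 4 ')': depth becomes 3
  Position 5 ')': depth becomes 2
  Position 6 '(': depth becomes 3
  Position 7 '(': depth becomes 4
  Position 8 ')': depth becomes 3
  Position 9 ')': depth becomes 2
  Position 10 ')': depth becomes 1
  Position 11 ')': depth becomes 0
Maximum depth reached: 4

4


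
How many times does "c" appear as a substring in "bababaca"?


Searching for "c" in "bababaca"
Scanning each position:
  Position 0: "b" => no
  Position 1: "a" => no
  Position 2: "b" => no
  Position 3: "a" => no
  Position 4: "b" => no
  Position 5: "a" => no
  Position 6: "c" => MATCH
  Position 7: "a" => no
Total occurrences: 1

1


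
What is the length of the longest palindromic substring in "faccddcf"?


Input: "faccddcf"
Checking substrings for palindromes:
  [3:7] "cddc" (len 4) => palindrome
  [2:4] "cc" (len 2) => palindrome
  [4:6] "dd" (len 2) => palindrome
Longest palindromic substring: "cddc" with length 4

4


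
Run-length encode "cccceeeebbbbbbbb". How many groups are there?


Input: cccceeeebbbbbbbb
Scanning for consecutive runs:
  Group 1: 'c' x 4 (positions 0-3)
  Group 2: 'e' x 4 (positions 4-7)
  Group 3: 'b' x 8 (positions 8-15)
Total groups: 3

3


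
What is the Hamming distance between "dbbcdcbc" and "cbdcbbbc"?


Comparing "dbbcdcbc" and "cbdcbbbc" position by position:
  Position 0: 'd' vs 'c' => differ
  Position 1: 'b' vs 'b' => same
  Position 2: 'b' vs 'd' => differ
  Position 3: 'c' vs 'c' => same
  Position 4: 'd' vs 'b' => differ
  Position 5: 'c' vs 'b' => differ
  Position 6: 'b' vs 'b' => same
  Position 7: 'c' vs 'c' => same
Total differences (Hamming distance): 4

4


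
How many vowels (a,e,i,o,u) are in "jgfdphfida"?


Input: jgfdphfida
Checking each character:
  'j' at position 0: consonant
  'g' at position 1: consonant
  'f' at position 2: consonant
  'd' at position 3: consonant
  'p' at position 4: consonant
  'h' at position 5: consonant
  'f' at position 6: consonant
  'i' at position 7: vowel (running total: 1)
  'd' at position 8: consonant
  'a' at position 9: vowel (running total: 2)
Total vowels: 2

2


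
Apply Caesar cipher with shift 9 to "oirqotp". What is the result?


Caesar cipher: shift "oirqotp" by 9
  'o' (pos 14) + 9 = pos 23 = 'x'
  'i' (pos 8) + 9 = pos 17 = 'r'
  'r' (pos 17) + 9 = pos 0 = 'a'
  'q' (pos 16) + 9 = pos 25 = 'z'
  'o' (pos 14) + 9 = pos 23 = 'x'
  't' (pos 19) + 9 = pos 2 = 'c'
  'p' (pos 15) + 9 = pos 24 = 'y'
Result: xrazxcy

xrazxcy


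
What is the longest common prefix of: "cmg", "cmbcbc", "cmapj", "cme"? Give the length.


Words: cmg, cmbcbc, cmapj, cme
  Position 0: all 'c' => match
  Position 1: all 'm' => match
  Position 2: ('g', 'b', 'a', 'e') => mismatch, stop
LCP = "cm" (length 2)

2


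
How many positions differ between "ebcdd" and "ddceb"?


Comparing "ebcdd" and "ddceb" position by position:
  Position 0: 'e' vs 'd' => DIFFER
  Position 1: 'b' vs 'd' => DIFFER
  Position 2: 'c' vs 'c' => same
  Position 3: 'd' vs 'e' => DIFFER
  Position 4: 'd' vs 'b' => DIFFER
Positions that differ: 4

4


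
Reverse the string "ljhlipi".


Input: ljhlipi
Reading characters right to left:
  Position 6: 'i'
  Position 5: 'p'
  Position 4: 'i'
  Position 3: 'l'
  Position 2: 'h'
  Position 1: 'j'
  Position 0: 'l'
Reversed: ipilhjl

ipilhjl


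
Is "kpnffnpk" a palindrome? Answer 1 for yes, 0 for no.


Input: kpnffnpk
Reversed: kpnffnpk
  Compare pos 0 ('k') with pos 7 ('k'): match
  Compare pos 1 ('p') with pos 6 ('p'): match
  Compare pos 2 ('n') with pos 5 ('n'): match
  Compare pos 3 ('f') with pos 4 ('f'): match
Result: palindrome

1


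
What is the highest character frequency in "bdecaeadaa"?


Input: bdecaeadaa
Character counts:
  'a': 4
  'b': 1
  'c': 1
  'd': 2
  'e': 2
Maximum frequency: 4

4


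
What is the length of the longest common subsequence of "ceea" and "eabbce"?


LCS of "ceea" and "eabbce"
DP table:
           e    a    b    b    c    e
      0    0    0    0    0    0    0
  c   0    0    0    0    0    1    1
  e   0    1    1    1    1    1    2
  e   0    1    1    1    1    1    2
  a   0    1    2    2    2    2    2
LCS length = dp[4][6] = 2

2


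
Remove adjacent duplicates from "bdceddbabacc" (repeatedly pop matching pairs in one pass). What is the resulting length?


Input: bdceddbabacc
Stack-based adjacent duplicate removal:
  Read 'b': push. Stack: b
  Read 'd': push. Stack: bd
  Read 'c': push. Stack: bdc
  Read 'e': push. Stack: bdce
  Read 'd': push. Stack: bdced
  Read 'd': matches stack top 'd' => pop. Stack: bdce
  Read 'b': push. Stack: bdceb
  Read 'a': push. Stack: bdceba
  Read 'b': push. Stack: bdcebab
  Read 'a': push. Stack: bdcebaba
  Read 'c': push. Stack: bdcebabac
  Read 'c': matches stack top 'c' => pop. Stack: bdcebaba
Final stack: "bdcebaba" (length 8)

8


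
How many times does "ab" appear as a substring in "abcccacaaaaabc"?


Searching for "ab" in "abcccacaaaaabc"
Scanning each position:
  Position 0: "ab" => MATCH
  Position 1: "bc" => no
  Position 2: "cc" => no
  Position 3: "cc" => no
  Position 4: "ca" => no
  Position 5: "ac" => no
  Position 6: "ca" => no
  Position 7: "aa" => no
  Position 8: "aa" => no
  Position 9: "aa" => no
  Position 10: "aa" => no
  Position 11: "ab" => MATCH
  Position 12: "bc" => no
Total occurrences: 2

2
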